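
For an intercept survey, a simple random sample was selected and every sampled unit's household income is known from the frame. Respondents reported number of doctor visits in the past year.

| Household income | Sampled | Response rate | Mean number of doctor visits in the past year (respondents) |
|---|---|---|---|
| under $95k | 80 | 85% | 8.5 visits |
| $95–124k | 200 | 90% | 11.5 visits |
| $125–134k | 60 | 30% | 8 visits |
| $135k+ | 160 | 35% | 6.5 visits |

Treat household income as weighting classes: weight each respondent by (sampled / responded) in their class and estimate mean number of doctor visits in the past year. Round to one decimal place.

Weighting each respondent by the inverse class response rate inflates each class back to its sampled size, so the class weight is n_sampled:
  under $95k: 80 × 8.5 = 680
  $95–124k: 200 × 11.5 = 2300
  $125–134k: 60 × 8 = 480
  $135k+: 160 × 6.5 = 1040
Adjusted estimate = 4500 / 500 = 9 → 9.0.

9.0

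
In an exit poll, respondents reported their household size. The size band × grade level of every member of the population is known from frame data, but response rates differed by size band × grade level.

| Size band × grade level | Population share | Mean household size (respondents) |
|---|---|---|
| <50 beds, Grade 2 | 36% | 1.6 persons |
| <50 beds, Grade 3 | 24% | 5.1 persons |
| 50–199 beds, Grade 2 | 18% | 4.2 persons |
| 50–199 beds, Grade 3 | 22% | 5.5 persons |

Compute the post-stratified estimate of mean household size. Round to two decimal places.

Post-stratification weights by population share, not respondent share:
  <50 beds, Grade 2: 0.36 × 1.6 = 0.576
  <50 beds, Grade 3: 0.24 × 5.1 = 1.224
  50–199 beds, Grade 2: 0.18 × 4.2 = 0.756
  50–199 beds, Grade 3: 0.22 × 5.5 = 1.21
Post-stratified estimate = 3.766 → 3.77.

3.77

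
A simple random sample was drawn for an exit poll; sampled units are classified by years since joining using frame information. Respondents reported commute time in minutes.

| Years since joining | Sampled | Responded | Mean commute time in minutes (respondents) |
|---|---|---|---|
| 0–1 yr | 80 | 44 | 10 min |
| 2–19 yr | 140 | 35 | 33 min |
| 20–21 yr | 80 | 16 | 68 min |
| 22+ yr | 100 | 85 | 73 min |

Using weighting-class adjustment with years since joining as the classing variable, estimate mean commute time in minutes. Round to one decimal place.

45.4

Response rates by class: 0–1 yr 44/80 = 55%, 2–19 yr 35/140 = 25%, 20–21 yr 16/80 = 20%, 22+ yr 85/100 = 85%.
Weighting each respondent by the inverse class response rate inflates each class back to its sampled size, so the class weight is n_sampled:
  0–1 yr: 80 × 10 = 800
  2–19 yr: 140 × 33 = 4620
  20–21 yr: 80 × 68 = 5440
  22+ yr: 100 × 73 = 7300
Adjusted estimate = 18,160 / 400 = 45.4 → 45.4.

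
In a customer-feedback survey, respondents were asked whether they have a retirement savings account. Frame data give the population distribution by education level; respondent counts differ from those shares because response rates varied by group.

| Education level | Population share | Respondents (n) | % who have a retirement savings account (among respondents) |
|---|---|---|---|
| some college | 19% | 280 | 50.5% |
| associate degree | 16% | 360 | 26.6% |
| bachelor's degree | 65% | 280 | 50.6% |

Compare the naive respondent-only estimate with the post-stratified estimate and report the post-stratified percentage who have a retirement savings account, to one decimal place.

46.7%

Unadjusted (pooled respondent) estimate weights by respondent counts:
  (280/920)×50.5 + (360/920)×26.6 + (280/920)×50.6 = 41.1783%
Post-stratified estimate weights by population shares:
  0.19×50.5 + 0.16×26.6 + 0.65×50.6 = 46.741%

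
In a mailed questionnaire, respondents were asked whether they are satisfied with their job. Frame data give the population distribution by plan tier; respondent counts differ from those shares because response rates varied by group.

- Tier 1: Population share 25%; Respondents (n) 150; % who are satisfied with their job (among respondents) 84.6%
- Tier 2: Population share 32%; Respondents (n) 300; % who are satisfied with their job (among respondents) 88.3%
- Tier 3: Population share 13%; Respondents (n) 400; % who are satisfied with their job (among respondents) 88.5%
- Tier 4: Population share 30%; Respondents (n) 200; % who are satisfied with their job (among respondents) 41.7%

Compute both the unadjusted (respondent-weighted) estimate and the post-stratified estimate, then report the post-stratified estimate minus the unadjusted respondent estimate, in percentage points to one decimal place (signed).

Naive respondent-only estimate (weights = respondent counts):
  (150/1050)×84.6 + (300/1050)×88.3 + (400/1050)×88.5 + (200/1050)×41.7 = 78.9714%
Post-stratifying to population shares instead:
  0.25×84.6 + 0.32×88.3 + 0.13×88.5 + 0.3×41.7 = 73.421%
Difference = 73.421 − 78.9714 = -5.5504 pp.

-5.6 percentage points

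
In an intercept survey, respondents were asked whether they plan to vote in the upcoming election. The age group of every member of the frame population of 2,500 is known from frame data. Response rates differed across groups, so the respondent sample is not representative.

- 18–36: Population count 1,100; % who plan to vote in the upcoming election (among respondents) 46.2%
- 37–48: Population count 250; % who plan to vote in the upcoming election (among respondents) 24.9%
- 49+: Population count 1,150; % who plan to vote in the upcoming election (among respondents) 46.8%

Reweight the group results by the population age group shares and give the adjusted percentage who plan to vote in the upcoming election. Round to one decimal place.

44.3%

Weight each group's respondent value by its population share:
  18–36: (1,100/2,500) × 46.2 = 20.328
  37–48: (250/2,500) × 24.9 = 2.49
  49+: (1,150/2,500) × 46.8 = 21.528
Post-stratified estimate = 44.346 → 44.3%.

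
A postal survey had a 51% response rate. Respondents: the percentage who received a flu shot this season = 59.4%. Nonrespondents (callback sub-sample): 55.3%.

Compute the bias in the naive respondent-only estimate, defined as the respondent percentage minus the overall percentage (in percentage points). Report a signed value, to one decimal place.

Nonresponse fraction = 1 − 0.51 = 0.49.
Bias = (nonresponse fraction) × (respondent percentage − nonrespondent percentage)
     = 0.49 × (59.4 − 55.3) = 0.49 × 4.1 = 2.009.

+2.0 percentage points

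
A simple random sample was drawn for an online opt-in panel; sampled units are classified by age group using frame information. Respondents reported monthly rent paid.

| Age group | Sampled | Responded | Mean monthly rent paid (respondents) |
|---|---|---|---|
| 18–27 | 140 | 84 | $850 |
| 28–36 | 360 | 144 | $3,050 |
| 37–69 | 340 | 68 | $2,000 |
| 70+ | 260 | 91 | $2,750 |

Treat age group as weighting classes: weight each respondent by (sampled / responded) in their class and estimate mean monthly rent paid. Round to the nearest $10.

Class response rates: 18–27 84/140 = 60%, 28–36 144/360 = 40%, 37–69 68/340 = 20%, 70+ 91/260 = 35%.
Each respondent's weight = sampled/responded in their class; summing within a class gives n_sampled, so:
  18–27: 140 × 850 = 119,000
  28–36: 360 × 3050 = 1,098,000
  37–69: 340 × 2000 = 680,000
  70+: 260 × 2750 = 715,000
Adjusted estimate = 2,612,000 / 1,100 = 2374.55 → $2,370.

$2,370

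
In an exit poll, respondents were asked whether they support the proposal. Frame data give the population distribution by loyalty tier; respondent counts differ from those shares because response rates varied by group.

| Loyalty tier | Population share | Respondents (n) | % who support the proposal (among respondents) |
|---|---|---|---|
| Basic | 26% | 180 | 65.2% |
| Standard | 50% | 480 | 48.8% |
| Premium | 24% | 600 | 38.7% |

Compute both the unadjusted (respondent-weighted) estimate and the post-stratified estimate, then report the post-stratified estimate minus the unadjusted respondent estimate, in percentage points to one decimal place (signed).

+4.3 percentage points

Without adjustment, the pooled respondent share is:
  (180/1260)×65.2 + (480/1260)×48.8 + (600/1260)×38.7 = 46.3333%
Post-stratifying to population shares instead:
  0.26×65.2 + 0.5×48.8 + 0.24×38.7 = 50.64%
Difference = 50.64 − 46.3333 = 4.3067 pp.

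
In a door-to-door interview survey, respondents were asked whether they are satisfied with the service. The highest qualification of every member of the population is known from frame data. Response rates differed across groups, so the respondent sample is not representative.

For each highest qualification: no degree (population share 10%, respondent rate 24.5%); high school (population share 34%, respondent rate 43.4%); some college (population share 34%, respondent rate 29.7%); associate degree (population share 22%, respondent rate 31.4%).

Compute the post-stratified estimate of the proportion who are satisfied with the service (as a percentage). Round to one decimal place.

Post-stratification weights by population share, not respondent share:
  no degree: 0.1 × 24.5 = 2.45
  high school: 0.34 × 43.4 = 14.756
  some college: 0.34 × 29.7 = 10.098
  associate degree: 0.22 × 31.4 = 6.908
Post-stratified estimate = 34.212 → 34.2%.

34.2%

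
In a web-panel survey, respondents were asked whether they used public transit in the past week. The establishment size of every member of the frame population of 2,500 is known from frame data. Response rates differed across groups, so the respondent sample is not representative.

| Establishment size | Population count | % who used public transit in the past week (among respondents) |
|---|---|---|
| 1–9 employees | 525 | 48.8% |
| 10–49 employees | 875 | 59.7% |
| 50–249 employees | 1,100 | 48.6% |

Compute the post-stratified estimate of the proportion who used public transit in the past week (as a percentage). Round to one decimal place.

Each cell contributes population-share × respondent value:
  1–9 employees: (525/2,500) × 48.8 = 10.248
  10–49 employees: (875/2,500) × 59.7 = 20.895
  50–249 employees: (1,100/2,500) × 48.6 = 21.384
Post-stratified estimate = 52.527 → 52.5%.

52.5%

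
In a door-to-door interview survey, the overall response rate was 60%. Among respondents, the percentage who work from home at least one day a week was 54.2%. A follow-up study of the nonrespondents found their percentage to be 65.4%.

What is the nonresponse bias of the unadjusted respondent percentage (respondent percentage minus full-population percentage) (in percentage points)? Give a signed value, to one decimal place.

Nonresponse fraction = 1 − 0.6 = 0.4.
Bias = (nonresponse fraction) × (respondent percentage − nonrespondent percentage)
     = 0.4 × (54.2 − 65.4) = 0.4 × -11.2 = -4.48.

-4.5 percentage points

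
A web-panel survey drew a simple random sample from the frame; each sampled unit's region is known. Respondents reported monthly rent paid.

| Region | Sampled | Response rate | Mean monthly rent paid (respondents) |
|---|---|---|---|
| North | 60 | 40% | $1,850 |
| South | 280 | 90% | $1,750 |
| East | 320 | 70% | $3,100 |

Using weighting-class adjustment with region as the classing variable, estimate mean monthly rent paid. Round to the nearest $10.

With weight = n_sampled/n_responded per class, the weighted class total is n_sampled:
  North: 60 × 1850 = 111,000
  South: 280 × 1750 = 490,000
  East: 320 × 3100 = 992,000
Adjusted estimate = 1,593,000 / 660 = 2413.64 → $2,410.

$2,410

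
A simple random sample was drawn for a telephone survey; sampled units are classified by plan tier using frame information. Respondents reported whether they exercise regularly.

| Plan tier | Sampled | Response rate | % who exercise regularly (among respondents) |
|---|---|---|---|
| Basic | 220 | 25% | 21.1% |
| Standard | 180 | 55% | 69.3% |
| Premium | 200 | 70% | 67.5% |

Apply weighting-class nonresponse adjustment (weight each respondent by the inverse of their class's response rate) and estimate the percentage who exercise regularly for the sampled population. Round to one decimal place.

Each respondent's weight = sampled/responded in their class; summing within a class gives n_sampled, so:
  Basic: 220 × 21.1 = 4642
  Standard: 180 × 69.3 = 12,474
  Premium: 200 × 67.5 = 13,500
Adjusted estimate = 30,616 / 600 = 51.0267 → 51.0%.

51.0%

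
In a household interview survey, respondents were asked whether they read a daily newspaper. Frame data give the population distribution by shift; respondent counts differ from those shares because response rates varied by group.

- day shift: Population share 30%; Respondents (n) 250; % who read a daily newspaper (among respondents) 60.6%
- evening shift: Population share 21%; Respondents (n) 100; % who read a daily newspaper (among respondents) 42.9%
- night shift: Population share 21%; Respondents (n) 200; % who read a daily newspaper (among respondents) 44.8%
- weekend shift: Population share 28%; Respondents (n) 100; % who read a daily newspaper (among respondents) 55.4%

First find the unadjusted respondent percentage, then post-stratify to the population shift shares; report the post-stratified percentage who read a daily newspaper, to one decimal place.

Without adjustment, the pooled respondent share is:
  (250/650)×60.6 + (100/650)×42.9 + (200/650)×44.8 + (100/650)×55.4 = 52.2154%
Post-stratifying to population shares instead:
  0.3×60.6 + 0.21×42.9 + 0.21×44.8 + 0.28×55.4 = 52.109%

52.1%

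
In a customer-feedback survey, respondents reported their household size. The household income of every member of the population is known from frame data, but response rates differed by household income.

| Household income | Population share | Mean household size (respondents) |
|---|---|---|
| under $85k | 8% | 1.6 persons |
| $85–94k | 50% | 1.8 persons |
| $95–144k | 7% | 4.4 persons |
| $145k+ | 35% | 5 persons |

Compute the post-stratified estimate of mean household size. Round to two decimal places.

3.09

Post-stratification weights by population share, not respondent share:
  under $85k: 0.08 × 1.6 = 0.128
  $85–94k: 0.5 × 1.8 = 0.9
  $95–144k: 0.07 × 4.4 = 0.308
  $145k+: 0.35 × 5 = 1.75
Post-stratified estimate = 3.086 → 3.09.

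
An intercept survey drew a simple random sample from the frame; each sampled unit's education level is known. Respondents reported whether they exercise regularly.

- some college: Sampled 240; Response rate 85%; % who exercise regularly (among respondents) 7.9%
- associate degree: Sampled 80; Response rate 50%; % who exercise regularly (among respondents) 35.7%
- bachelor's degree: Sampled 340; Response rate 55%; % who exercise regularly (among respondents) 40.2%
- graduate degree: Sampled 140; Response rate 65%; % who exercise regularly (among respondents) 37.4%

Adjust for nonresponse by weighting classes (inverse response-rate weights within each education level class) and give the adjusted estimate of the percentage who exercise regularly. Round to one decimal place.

Weighting each respondent by the inverse class response rate inflates each class back to its sampled size, so the class weight is n_sampled:
  some college: 240 × 7.9 = 1896
  associate degree: 80 × 35.7 = 2856
  bachelor's degree: 340 × 40.2 = 13668
  graduate degree: 140 × 37.4 = 5236
Adjusted estimate = 23,656 / 800 = 29.57 → 29.6%.

29.6%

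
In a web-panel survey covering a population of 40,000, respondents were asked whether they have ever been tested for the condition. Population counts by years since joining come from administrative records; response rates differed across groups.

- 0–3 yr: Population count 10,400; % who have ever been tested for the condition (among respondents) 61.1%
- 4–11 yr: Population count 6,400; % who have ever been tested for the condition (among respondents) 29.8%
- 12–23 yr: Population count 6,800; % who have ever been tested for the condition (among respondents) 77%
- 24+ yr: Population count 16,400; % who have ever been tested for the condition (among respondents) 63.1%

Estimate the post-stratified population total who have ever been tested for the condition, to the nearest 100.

23,800

Apply each group's respondent rate to its population count:
  0–3 yr: 10,400 × 61.1% = 6354.4
  4–11 yr: 6,400 × 29.8% = 1907.2
  12–23 yr: 6,800 × 77% = 5236
  24+ yr: 16,400 × 63.1% = 10348.4
Estimated total = 23,846 → 23,800.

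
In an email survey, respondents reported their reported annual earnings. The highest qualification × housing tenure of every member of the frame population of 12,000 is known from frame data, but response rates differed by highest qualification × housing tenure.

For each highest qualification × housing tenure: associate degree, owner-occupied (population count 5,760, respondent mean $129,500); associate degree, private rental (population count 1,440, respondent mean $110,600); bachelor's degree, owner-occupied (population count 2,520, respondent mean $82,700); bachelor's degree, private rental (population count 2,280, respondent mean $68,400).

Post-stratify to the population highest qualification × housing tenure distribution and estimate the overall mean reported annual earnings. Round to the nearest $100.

$105,800

Each cell contributes population-share × respondent value:
  associate degree, owner-occupied: (5,760/12,000) × 129,500 = 62,160
  associate degree, private rental: (1,440/12,000) × 110,600 = 13,272
  bachelor's degree, owner-occupied: (2,520/12,000) × 82,700 = 17,367
  bachelor's degree, private rental: (2,280/12,000) × 68,400 = 12,996
Post-stratified estimate = 105,795 → $105,800.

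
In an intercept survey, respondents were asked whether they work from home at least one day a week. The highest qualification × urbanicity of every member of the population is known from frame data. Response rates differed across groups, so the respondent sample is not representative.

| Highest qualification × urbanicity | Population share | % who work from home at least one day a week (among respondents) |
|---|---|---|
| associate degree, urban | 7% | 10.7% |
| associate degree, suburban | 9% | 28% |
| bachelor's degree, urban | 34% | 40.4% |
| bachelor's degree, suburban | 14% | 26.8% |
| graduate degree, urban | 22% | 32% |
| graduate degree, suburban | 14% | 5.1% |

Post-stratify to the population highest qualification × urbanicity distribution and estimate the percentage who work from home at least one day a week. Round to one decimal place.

28.5%

Reweight to the known highest qualification × urbanicity distribution:
  associate degree, urban: 0.07 × 10.7 = 0.749
  associate degree, suburban: 0.09 × 28 = 2.52
  bachelor's degree, urban: 0.34 × 40.4 = 13.736
  bachelor's degree, suburban: 0.14 × 26.8 = 3.752
  graduate degree, urban: 0.22 × 32 = 7.04
  graduate degree, suburban: 0.14 × 5.1 = 0.714
Post-stratified estimate = 28.511 → 28.5%.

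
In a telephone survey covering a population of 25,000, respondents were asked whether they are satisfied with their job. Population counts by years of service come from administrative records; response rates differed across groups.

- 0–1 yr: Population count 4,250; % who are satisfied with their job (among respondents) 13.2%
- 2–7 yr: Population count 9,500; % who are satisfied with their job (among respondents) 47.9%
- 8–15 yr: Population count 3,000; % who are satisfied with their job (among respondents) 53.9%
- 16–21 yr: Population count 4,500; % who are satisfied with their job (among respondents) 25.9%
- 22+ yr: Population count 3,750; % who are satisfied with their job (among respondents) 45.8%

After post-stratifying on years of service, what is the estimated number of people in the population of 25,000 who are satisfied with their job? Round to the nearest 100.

Each cell contributes its population count × the respondent rate:
  0–1 yr: 4,250 × 13.2% = 561
  2–7 yr: 9,500 × 47.9% = 4550.5
  8–15 yr: 3,000 × 53.9% = 1617
  16–21 yr: 4,500 × 25.9% = 1165.5
  22+ yr: 3,750 × 45.8% = 1717.5
Estimated total = 9611.5 → 9,600.

9,600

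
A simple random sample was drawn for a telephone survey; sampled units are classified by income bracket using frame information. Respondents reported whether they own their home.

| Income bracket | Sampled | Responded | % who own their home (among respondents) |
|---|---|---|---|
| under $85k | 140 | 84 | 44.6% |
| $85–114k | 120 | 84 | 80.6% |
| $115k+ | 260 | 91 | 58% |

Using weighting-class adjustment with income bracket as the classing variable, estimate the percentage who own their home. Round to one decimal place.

59.6%

Response rates by class: under $85k 84/140 = 60%, $85–114k 84/120 = 70%, $115k+ 91/260 = 35%.
Inverse-response-rate weighting restores each class to its sampled count, so class totals weight by n_sampled:
  under $85k: 140 × 44.6 = 6244
  $85–114k: 120 × 80.6 = 9672
  $115k+: 260 × 58 = 15,080
Adjusted estimate = 30,996 / 520 = 59.6077 → 59.6%.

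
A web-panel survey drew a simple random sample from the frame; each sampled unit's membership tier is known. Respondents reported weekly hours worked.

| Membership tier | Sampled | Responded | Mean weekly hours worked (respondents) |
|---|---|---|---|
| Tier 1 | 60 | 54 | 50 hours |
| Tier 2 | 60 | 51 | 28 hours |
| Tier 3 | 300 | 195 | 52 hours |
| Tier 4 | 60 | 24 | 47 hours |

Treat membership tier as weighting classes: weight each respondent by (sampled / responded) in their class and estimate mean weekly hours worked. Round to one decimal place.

48.1

Response rates by class: Tier 1 54/60 = 90%, Tier 2 51/60 = 85%, Tier 3 195/300 = 65%, Tier 4 24/60 = 40%.
With weight = n_sampled/n_responded per class, the weighted class total is n_sampled:
  Tier 1: 60 × 50 = 3000
  Tier 2: 60 × 28 = 1680
  Tier 3: 300 × 52 = 15,600
  Tier 4: 60 × 47 = 2820
Adjusted estimate = 23,100 / 480 = 48.125 → 48.1.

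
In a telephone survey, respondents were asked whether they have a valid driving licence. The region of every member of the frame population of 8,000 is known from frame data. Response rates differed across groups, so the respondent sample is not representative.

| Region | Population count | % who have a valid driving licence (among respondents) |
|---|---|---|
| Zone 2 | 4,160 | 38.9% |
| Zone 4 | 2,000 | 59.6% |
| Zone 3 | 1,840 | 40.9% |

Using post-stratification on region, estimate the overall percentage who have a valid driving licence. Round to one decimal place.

44.5%

Each cell contributes population-share × respondent value:
  Zone 2: (4,160/8,000) × 38.9 = 20.228
  Zone 4: (2,000/8,000) × 59.6 = 14.9
  Zone 3: (1,840/8,000) × 40.9 = 9.407
Post-stratified estimate = 44.535 → 44.5%.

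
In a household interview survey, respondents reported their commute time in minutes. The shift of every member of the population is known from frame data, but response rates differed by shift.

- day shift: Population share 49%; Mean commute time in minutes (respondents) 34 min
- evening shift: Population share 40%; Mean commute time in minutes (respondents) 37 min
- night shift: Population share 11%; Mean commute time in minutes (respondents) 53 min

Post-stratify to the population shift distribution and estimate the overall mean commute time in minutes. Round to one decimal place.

Weight each group's respondent value by its population share:
  day shift: 0.49 × 34 = 16.66
  evening shift: 0.4 × 37 = 14.8
  night shift: 0.11 × 53 = 5.83
Post-stratified estimate = 37.29 → 37.3.

37.3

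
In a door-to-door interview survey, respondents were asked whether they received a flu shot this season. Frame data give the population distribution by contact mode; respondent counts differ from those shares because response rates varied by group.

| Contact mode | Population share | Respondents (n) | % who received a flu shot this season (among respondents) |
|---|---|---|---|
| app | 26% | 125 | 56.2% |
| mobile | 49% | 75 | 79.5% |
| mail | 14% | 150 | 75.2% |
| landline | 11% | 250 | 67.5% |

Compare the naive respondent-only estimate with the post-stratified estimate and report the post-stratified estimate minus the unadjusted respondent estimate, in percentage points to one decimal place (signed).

Naive respondent-only estimate (weights = respondent counts):
  (125/600)×56.2 + (75/600)×79.5 + (150/600)×75.2 + (250/600)×67.5 = 68.5708%
Post-stratifying to population shares instead:
  0.26×56.2 + 0.49×79.5 + 0.14×75.2 + 0.11×67.5 = 71.52%
Difference = 71.52 − 68.5708 = 2.9492 pp.

+2.9 percentage points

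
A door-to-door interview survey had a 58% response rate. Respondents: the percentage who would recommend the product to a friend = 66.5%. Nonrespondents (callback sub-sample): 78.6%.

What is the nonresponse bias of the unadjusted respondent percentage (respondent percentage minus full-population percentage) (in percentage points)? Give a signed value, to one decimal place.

Nonresponse fraction = 1 − 0.58 = 0.42.
Bias = (nonresponse fraction) × (respondent percentage − nonrespondent percentage)
     = 0.42 × (66.5 − 78.6) = 0.42 × -12.1 = -5.082.

-5.1 percentage points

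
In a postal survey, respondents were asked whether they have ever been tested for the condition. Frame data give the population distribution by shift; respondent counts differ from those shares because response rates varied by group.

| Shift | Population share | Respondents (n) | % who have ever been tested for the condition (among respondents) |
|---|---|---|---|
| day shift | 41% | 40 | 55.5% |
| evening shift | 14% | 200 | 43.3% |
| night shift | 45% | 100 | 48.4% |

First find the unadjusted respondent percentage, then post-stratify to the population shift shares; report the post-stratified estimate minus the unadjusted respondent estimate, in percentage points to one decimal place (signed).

Naive respondent-only estimate (weights = respondent counts):
  (40/340)×55.5 + (200/340)×43.3 + (100/340)×48.4 = 46.2353%
Reweighting by population shift shares:
  0.41×55.5 + 0.14×43.3 + 0.45×48.4 = 50.597%
Difference = 50.597 − 46.2353 = 4.3617 pp.

+4.4 percentage points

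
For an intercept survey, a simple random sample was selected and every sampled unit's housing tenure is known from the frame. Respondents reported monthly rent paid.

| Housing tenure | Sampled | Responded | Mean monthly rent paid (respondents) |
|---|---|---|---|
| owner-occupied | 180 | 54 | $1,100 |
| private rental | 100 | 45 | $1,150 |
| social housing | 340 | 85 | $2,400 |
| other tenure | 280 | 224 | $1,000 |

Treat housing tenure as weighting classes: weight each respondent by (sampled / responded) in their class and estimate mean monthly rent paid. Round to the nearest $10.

$1,570

Response rates by class: owner-occupied 54/180 = 30%, private rental 45/100 = 45%, social housing 85/340 = 25%, other tenure 224/280 = 80%.
With weight = n_sampled/n_responded per class, the weighted class total is n_sampled:
  owner-occupied: 180 × 1100 = 198,000
  private rental: 100 × 1150 = 115,000
  social housing: 340 × 2400 = 816,000
  other tenure: 280 × 1000 = 280,000
Adjusted estimate = 1,409,000 / 900 = 1565.56 → $1,570.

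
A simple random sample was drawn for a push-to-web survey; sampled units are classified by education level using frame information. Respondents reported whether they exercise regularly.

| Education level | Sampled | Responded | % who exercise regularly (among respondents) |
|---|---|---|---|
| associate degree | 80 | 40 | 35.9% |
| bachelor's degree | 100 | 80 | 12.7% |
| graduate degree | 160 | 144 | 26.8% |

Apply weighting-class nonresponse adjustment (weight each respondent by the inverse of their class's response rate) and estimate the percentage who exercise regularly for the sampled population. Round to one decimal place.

24.8%

Response rates by class: associate degree 40/80 = 50%, bachelor's degree 80/100 = 80%, graduate degree 144/160 = 90%.
Weighting each respondent by the inverse class response rate inflates each class back to its sampled size, so the class weight is n_sampled:
  associate degree: 80 × 35.9 = 2872
  bachelor's degree: 100 × 12.7 = 1270
  graduate degree: 160 × 26.8 = 4288
Adjusted estimate = 8430 / 340 = 24.7941 → 24.8%.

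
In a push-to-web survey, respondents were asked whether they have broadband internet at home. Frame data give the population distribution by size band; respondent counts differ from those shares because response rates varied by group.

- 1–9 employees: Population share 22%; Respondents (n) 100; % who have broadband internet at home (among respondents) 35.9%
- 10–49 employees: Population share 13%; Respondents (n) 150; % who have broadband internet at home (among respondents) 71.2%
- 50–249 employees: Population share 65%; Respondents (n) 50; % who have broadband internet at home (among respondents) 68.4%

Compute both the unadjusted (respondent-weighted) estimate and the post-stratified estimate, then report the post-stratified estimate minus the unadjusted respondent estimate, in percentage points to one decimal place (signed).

+2.6 percentage points

Without adjustment, the pooled respondent share is:
  (100/300)×35.9 + (150/300)×71.2 + (50/300)×68.4 = 58.9667%
Post-stratified estimate weights by population shares:
  0.22×35.9 + 0.13×71.2 + 0.65×68.4 = 61.614%
Difference = 61.614 − 58.9667 = 2.6473 pp.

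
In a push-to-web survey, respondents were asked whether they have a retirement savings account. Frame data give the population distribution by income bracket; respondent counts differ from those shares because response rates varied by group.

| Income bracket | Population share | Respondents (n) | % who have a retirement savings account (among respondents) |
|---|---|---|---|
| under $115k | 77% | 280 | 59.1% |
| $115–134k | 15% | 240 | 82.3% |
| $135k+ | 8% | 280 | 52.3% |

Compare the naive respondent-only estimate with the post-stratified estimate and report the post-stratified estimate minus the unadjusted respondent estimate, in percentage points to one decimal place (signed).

-1.6 percentage points

Without adjustment, the pooled respondent share is:
  (280/800)×59.1 + (240/800)×82.3 + (280/800)×52.3 = 63.68%
Post-stratified estimate weights by population shares:
  0.77×59.1 + 0.15×82.3 + 0.08×52.3 = 62.036%
Difference = 62.036 − 63.68 = -1.644 pp.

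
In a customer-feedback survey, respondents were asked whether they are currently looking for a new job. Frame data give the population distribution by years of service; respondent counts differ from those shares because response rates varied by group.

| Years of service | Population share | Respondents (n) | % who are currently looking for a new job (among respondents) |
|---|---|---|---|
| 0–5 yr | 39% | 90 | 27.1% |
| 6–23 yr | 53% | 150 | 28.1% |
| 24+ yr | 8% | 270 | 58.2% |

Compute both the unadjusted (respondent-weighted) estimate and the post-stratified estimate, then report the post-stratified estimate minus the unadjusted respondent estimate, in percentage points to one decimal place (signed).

Unadjusted (pooled respondent) estimate weights by respondent counts:
  (90/510)×27.1 + (150/510)×28.1 + (270/510)×58.2 = 43.8588%
Reweighting by population years of service shares:
  0.39×27.1 + 0.53×28.1 + 0.08×58.2 = 30.118%
Difference = 30.118 − 43.8588 = -13.7408 pp.

-13.7 percentage points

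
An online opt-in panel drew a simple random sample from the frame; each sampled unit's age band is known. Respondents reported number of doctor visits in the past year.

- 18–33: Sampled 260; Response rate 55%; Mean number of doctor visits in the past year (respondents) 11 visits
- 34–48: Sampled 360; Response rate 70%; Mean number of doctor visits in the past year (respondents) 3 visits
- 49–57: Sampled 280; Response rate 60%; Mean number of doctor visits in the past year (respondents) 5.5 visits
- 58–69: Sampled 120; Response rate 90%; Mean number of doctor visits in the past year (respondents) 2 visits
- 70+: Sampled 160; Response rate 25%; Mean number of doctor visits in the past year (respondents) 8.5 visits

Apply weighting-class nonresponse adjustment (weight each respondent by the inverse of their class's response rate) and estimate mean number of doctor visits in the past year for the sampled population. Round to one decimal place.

Inverse-response-rate weighting restores each class to its sampled count, so class totals weight by n_sampled:
  18–33: 260 × 11 = 2860
  34–48: 360 × 3 = 1080
  49–57: 280 × 5.5 = 1540
  58–69: 120 × 2 = 240
  70+: 160 × 8.5 = 1360
Adjusted estimate = 7080 / 1,180 = 6 → 6.0.

6.0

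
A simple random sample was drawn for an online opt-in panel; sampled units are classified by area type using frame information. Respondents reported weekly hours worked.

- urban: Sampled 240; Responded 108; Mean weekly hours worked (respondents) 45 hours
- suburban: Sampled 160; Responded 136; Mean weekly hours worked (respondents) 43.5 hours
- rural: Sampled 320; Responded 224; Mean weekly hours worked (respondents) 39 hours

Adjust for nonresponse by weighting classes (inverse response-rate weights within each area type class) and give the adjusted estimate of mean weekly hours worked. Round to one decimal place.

Response rates by class: urban 108/240 = 45%, suburban 136/160 = 85%, rural 224/320 = 70%.
Each respondent's weight = sampled/responded in their class; summing within a class gives n_sampled, so:
  urban: 240 × 45 = 10,800
  suburban: 160 × 43.5 = 6960
  rural: 320 × 39 = 12,480
Adjusted estimate = 30,240 / 720 = 42 → 42.0.

42.0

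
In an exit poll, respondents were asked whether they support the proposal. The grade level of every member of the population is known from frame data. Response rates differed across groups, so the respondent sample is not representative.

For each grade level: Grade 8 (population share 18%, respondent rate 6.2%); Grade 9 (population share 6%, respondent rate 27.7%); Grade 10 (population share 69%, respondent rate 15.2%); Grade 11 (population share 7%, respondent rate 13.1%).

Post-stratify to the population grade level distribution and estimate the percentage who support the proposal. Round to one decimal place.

Each cell contributes population-share × respondent value:
  Grade 8: 0.18 × 6.2 = 1.116
  Grade 9: 0.06 × 27.7 = 1.662
  Grade 10: 0.69 × 15.2 = 10.488
  Grade 11: 0.07 × 13.1 = 0.917
Post-stratified estimate = 14.183 → 14.2%.

14.2%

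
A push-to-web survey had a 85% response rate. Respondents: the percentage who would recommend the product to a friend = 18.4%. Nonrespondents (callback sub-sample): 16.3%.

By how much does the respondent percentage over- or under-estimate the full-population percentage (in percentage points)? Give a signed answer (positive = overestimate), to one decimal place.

Nonresponse fraction = 1 − 0.85 = 0.15.
Bias = (nonresponse fraction) × (respondent percentage − nonrespondent percentage)
     = 0.15 × (18.4 − 16.3) = 0.15 × 2.1 = 0.315.

+0.3 percentage points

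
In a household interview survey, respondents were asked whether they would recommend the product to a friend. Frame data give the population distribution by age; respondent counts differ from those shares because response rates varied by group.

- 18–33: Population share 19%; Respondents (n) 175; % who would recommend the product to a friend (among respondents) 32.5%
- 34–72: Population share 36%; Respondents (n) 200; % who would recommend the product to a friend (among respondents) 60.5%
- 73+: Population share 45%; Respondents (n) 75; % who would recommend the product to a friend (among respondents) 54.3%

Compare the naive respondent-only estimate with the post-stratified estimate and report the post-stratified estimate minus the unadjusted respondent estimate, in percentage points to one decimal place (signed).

Without adjustment, the pooled respondent share is:
  (175/450)×32.5 + (200/450)×60.5 + (75/450)×54.3 = 48.5778%
Post-stratifying to population shares instead:
  0.19×32.5 + 0.36×60.5 + 0.45×54.3 = 52.39%
Difference = 52.39 − 48.5778 = 3.8122 pp.

+3.8 percentage points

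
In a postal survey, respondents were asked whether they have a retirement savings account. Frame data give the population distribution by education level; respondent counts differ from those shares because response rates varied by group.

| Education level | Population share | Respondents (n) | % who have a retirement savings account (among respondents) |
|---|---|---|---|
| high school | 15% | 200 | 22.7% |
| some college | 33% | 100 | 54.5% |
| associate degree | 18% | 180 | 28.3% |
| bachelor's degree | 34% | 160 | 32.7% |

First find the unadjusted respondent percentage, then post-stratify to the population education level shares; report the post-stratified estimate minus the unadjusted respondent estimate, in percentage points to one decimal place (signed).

+5.9 percentage points

Naive respondent-only estimate (weights = respondent counts):
  (200/640)×22.7 + (100/640)×54.5 + (180/640)×28.3 + (160/640)×32.7 = 31.7437%
Post-stratified estimate weights by population shares:
  0.15×22.7 + 0.33×54.5 + 0.18×28.3 + 0.34×32.7 = 37.602%
Difference = 37.602 − 31.7437 = 5.8583 pp.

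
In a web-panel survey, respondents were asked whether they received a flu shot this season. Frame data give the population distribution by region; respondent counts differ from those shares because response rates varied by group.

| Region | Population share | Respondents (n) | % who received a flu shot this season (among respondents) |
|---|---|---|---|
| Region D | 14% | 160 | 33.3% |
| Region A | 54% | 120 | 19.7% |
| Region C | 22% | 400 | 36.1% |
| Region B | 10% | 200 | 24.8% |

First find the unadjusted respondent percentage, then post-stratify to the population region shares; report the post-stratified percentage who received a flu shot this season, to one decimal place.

Without adjustment, the pooled respondent share is:
  (160/880)×33.3 + (120/880)×19.7 + (400/880)×36.1 + (200/880)×24.8 = 30.7864%
Reweighting by population region shares:
  0.14×33.3 + 0.54×19.7 + 0.22×36.1 + 0.1×24.8 = 25.722%

25.7%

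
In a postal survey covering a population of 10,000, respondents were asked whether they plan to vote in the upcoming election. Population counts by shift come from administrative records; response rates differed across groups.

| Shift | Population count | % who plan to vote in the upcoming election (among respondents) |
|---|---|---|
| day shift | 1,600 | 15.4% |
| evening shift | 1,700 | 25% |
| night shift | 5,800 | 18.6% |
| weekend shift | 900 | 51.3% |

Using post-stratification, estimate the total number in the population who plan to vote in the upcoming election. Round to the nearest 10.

Each cell contributes its population count × the respondent rate:
  day shift: 1,600 × 15.4% = 246.4
  evening shift: 1,700 × 25% = 425
  night shift: 5,800 × 18.6% = 1078.8
  weekend shift: 900 × 51.3% = 461.7
Estimated total = 2211.9 → 2,210.

2,210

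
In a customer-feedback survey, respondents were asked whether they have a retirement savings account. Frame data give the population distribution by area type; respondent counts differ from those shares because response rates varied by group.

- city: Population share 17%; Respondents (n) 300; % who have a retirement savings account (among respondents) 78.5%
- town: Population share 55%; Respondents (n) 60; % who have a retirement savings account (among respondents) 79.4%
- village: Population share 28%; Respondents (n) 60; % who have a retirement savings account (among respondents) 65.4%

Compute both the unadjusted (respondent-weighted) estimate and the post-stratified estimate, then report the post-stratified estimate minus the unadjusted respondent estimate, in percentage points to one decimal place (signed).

Without adjustment, the pooled respondent share is:
  (300/420)×78.5 + (60/420)×79.4 + (60/420)×65.4 = 76.7571%
Post-stratifying to population shares instead:
  0.17×78.5 + 0.55×79.4 + 0.28×65.4 = 75.327%
Difference = 75.327 − 76.7571 = -1.4301 pp.

-1.4 percentage points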